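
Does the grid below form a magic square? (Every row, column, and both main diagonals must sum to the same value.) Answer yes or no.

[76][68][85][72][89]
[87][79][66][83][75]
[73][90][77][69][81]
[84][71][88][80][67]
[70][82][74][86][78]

Row 1: 76 + 68 + 85 + 72 + 89 = 390.
Row 2: 87 + 79 + 66 + 83 + 75 = 390.
Row 3: 73 + 90 + 77 + 69 + 81 = 390.
Row 4: 84 + 71 + 88 + 80 + 67 = 390.
Row 5: 70 + 82 + 74 + 86 + 78 = 390.
Column 1: 76 + 87 + 73 + 84 + 70 = 390.
Column 2: 68 + 79 + 90 + 71 + 82 = 390.
Column 3: 85 + 66 + 77 + 88 + 74 = 390.
Column 4: 72 + 83 + 69 + 80 + 86 = 390.
Column 5: 89 + 75 + 81 + 67 + 78 = 390.
Main diagonal: 76 + 79 + 77 + 80 + 78 = 390.
Anti-diagonal: 89 + 83 + 77 + 71 + 70 = 390.
All lines sum to 390.

Yes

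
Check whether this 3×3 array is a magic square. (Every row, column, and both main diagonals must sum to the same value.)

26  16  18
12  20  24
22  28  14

Row 1: 26 + 16 + 18 = 60.
Row 2: 12 + 20 + 24 = 56.
Row 3: 22 + 28 + 14 = 64.
Column 1: 26 + 12 + 22 = 60.
Column 2: 16 + 20 + 28 = 64.
Column 3: 18 + 24 + 14 = 56.
Main diagonal: 26 + 20 + 14 = 60.
Anti-diagonal: 18 + 20 + 22 = 60.

No — row 3 sums to 64 but row 1 sums to 60.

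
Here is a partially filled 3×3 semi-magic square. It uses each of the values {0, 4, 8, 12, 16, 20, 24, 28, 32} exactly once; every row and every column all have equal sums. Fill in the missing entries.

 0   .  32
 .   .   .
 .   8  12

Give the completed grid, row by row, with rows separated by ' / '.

The 9 entries sum to 144, so each line sums to 144/3 = 48.
From row 1, 48 − (0 + 32) gives (1,2) = 16.
Using row 3: 8 + 12 + ? → (3,1) = 48 − 20 = 28.
Using column 1: 0 + 28 + ? → (2,1) = 48 − 28 = 20.
Column 2 must total 48; the given cells sum to 24, so (2,2) = 24.
Column 3 needs 48; the known cells sum to 44, so (2,3) = 4.

0 16 32 / 20 24 4 / 28 8 12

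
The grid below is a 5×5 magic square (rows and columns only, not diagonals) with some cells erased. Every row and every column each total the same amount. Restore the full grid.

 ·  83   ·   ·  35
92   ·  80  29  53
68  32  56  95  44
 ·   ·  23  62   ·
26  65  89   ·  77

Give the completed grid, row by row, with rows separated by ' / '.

59 83 47 71 35 / 92 41 80 29 53 / 68 32 56 95 44 / 50 74 23 62 86 / 26 65 89 38 77

Row 3 is already complete: 68 + 32 + 56 + 95 + 44 = 295, so that is the magic constant.
Using row 2: 92 + 80 + 29 + 53 + ? → (2,2) = 295 − 254 = 41.
From row 5, 295 − (26 + 65 + 89 + 77) gives (5,4) = 38.
The remaining cell in column 2 is (4,2) = 295 − 221 = 74.
Column 3 needs 295; the known cells sum to 248, so (1,3) = 47.
Column 4: 29 + 95 + 62 + 38 + ? = 295, so (1,4) = 71.
Column 5 needs 295; the known cells sum to 209, so (4,5) = 86.
Using row 1: 83 + 47 + 71 + 35 + ? → (1,1) = 295 − 236 = 59.
Row 4: 74 + 23 + 62 + 86 + ? = 295, so (4,1) = 50.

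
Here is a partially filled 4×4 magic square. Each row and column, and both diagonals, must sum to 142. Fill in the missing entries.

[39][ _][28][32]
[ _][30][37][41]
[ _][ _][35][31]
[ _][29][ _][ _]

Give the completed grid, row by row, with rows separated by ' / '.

Row 1 must total 142; the given cells sum to 99, so (1,2) = 43.
Using row 2: 30 + 37 + 41 + ? → (2,1) = 142 − 108 = 34.
The remaining cell in column 2 is (3,2) = 142 − 102 = 40.
From column 3, 142 − (28 + 37 + 35) gives (4,3) = 42.
From column 4, 142 − (32 + 41 + 31) gives (4,4) = 38.
Anti-diagonal: 32 + 37 + 40 + ? = 142, so (4,1) = 33.
Using row 3: 40 + 35 + 31 + ? → (3,1) = 142 − 106 = 36.

39 43 28 32 / 34 30 37 41 / 36 40 35 31 / 33 29 42 38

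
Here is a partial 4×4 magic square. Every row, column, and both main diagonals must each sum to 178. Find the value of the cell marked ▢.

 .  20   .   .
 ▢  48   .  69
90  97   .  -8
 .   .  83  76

27

Row 3 needs 178; the known cells sum to 179, so (3,3) = -1.
Using column 2: 20 + 48 + 97 + ? → (4,2) = 178 − 165 = 13.
Using column 4: 69 + (-8) + 76 + ? → (1,4) = 178 − 137 = 41.
Main diagonal must total 178; the given cells sum to 123, so (1,1) = 55.
Row 1 must total 178; the given cells sum to 116, so (1,3) = 62.
Row 4 needs 178; the known cells sum to 172, so (4,1) = 6.
Column 1 must total 178; the given cells sum to 151, so (2,1) = 27.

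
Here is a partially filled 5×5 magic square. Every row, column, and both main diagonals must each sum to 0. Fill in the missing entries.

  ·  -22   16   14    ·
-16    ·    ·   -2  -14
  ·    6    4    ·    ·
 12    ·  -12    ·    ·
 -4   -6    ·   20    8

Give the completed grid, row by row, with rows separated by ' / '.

-10 -22 16 14 2 / -16 22 10 -2 -14 / 18 6 4 -8 -20 / 12 0 -12 -24 24 / -4 -6 -18 20 8

Row 5 needs 0; the known cells sum to 18, so (5,3) = -18.
Using column 3: 16 + 4 + (-12) + (-18) + ? → (2,3) = 0 − (-10) = 10.
From row 2, 0 − (-16 + 10 + (-2) + (-14)) gives (2,2) = 22.
Column 2: -22 + 22 + 6 + (-6) + ? = 0, so (4,2) = 0.
Using anti-diagonal: -2 + 4 + 0 + (-4) + ? → (1,5) = 0 − (-2) = 2.
The remaining cell in row 1 is (1,1) = 0 − 10 = -10.
Column 1 needs 0; the known cells sum to -18, so (3,1) = 18.
Main diagonal must total 0; the given cells sum to 24, so (4,4) = -24.
The remaining cell in row 4 is (4,5) = 0 − (-24) = 24.
The remaining cell in column 4 is (3,4) = 0 − 8 = -8.
Column 5: 2 + (-14) + 24 + 8 + ? = 0, so (3,5) = -20.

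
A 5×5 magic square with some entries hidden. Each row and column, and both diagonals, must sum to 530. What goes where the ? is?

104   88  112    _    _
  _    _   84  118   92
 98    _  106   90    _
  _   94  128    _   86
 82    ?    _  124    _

116

Column 3: 112 + 84 + 106 + 128 + ? = 530, so (5,3) = 100.
Anti-diagonal needs 530; the known cells sum to 400, so (1,5) = 130.
Row 1 needs 530; the known cells sum to 434, so (1,4) = 96.
The remaining cell in column 4 is (4,4) = 530 − 428 = 102.
The remaining cell in row 4 is (4,1) = 530 − 410 = 120.
Using column 1: 104 + 98 + 120 + 82 + ? → (2,1) = 530 − 404 = 126.
Using row 2: 126 + 84 + 118 + 92 + ? → (2,2) = 530 − 420 = 110.
Using main diagonal: 104 + 110 + 106 + 102 + ? → (5,5) = 530 − 422 = 108.
Row 5 must total 530; the given cells sum to 414, so (5,2) = 116.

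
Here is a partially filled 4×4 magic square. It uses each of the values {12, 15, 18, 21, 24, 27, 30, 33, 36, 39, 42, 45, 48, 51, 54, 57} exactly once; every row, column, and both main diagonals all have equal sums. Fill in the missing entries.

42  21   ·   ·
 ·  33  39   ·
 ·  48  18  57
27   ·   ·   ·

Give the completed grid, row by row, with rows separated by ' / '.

42 21 51 24 / 54 33 39 12 / 15 48 18 57 / 27 36 30 45

The 16 entries sum to 552, so each line sums to 552/4 = 138.
The remaining cell in row 3 is (3,1) = 138 − 123 = 15.
Column 1 needs 138; the known cells sum to 84, so (2,1) = 54.
Column 2 needs 138; the known cells sum to 102, so (4,2) = 36.
The remaining cell in main diagonal is (4,4) = 138 − 93 = 45.
Using anti-diagonal: 39 + 48 + 27 + ? → (1,4) = 138 − 114 = 24.
From row 1, 138 − (42 + 21 + 24) gives (1,3) = 51.
Row 2 needs 138; the known cells sum to 126, so (2,4) = 12.
Row 4 needs 138; the known cells sum to 108, so (4,3) = 30.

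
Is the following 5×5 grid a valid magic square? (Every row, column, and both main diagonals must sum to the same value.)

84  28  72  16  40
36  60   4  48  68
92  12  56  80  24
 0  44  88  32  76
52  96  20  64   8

No — row 3 sums to 264 but column 2 sums to 240.

Row 1: 84 + 28 + 72 + 16 + 40 = 240.
Row 2: 36 + 60 + 4 + 48 + 68 = 216.
Row 3: 92 + 12 + 56 + 80 + 24 = 264.
Row 4: 0 + 44 + 88 + 32 + 76 = 240.
Row 5: 52 + 96 + 20 + 64 + 8 = 240.
Column 1: 84 + 36 + 92 + 0 + 52 = 264.
Column 2: 28 + 60 + 12 + 44 + 96 = 240.
Column 3: 72 + 4 + 56 + 88 + 20 = 240.
Column 4: 16 + 48 + 80 + 32 + 64 = 240.
Column 5: 40 + 68 + 24 + 76 + 8 = 216.
Main diagonal: 84 + 60 + 56 + 32 + 8 = 240.
Anti-diagonal: 40 + 48 + 56 + 44 + 52 = 240.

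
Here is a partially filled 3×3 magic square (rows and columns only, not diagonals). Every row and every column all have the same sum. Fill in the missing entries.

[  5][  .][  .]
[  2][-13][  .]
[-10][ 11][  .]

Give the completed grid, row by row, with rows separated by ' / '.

Column 1 is already complete: 5 + 2 + -10 = -3, so that is the magic constant.
From row 2, -3 − (2 + (-13)) gives (2,3) = 8.
Row 3 needs -3; the known cells sum to 1, so (3,3) = -4.
From column 2, -3 − (-13 + 11) gives (1,2) = -1.
Using column 3: 8 + (-4) + ? → (1,3) = -3 − 4 = -7.

5 -1 -7 / 2 -13 8 / -10 11 -4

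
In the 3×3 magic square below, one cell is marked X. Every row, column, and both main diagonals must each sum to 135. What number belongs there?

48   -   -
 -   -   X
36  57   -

Row 3 needs 135; the known cells sum to 93, so (3,3) = 42.
Using column 1: 48 + 36 + ? → (2,1) = 135 − 84 = 51.
Main diagonal must total 135; the given cells sum to 90, so (2,2) = 45.
The remaining cell in anti-diagonal is (1,3) = 135 − 81 = 54.
Using row 1: 48 + 54 + ? → (1,2) = 135 − 102 = 33.
The remaining cell in row 2 is (2,3) = 135 − 96 = 39.

39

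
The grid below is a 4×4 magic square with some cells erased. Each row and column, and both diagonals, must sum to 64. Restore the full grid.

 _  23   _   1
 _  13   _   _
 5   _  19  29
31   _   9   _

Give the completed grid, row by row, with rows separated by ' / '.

The remaining cell in row 3 is (3,2) = 64 − 53 = 11.
Using column 2: 23 + 13 + 11 + ? → (4,2) = 64 − 47 = 17.
Using anti-diagonal: 1 + 11 + 31 + ? → (2,3) = 64 − 43 = 21.
Row 4: 31 + 17 + 9 + ? = 64, so (4,4) = 7.
The remaining cell in column 3 is (1,3) = 64 − 49 = 15.
Column 4 needs 64; the known cells sum to 37, so (2,4) = 27.
Using main diagonal: 13 + 19 + 7 + ? → (1,1) = 64 − 39 = 25.
From row 2, 64 − (13 + 21 + 27) gives (2,1) = 3.

25 23 15 1 / 3 13 21 27 / 5 11 19 29 / 31 17 9 7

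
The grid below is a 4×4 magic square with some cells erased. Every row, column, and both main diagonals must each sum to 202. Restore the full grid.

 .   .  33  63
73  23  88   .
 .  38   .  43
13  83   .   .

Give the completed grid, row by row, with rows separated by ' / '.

48 58 33 63 / 73 23 88 18 / 68 38 53 43 / 13 83 28 78

Using row 2: 73 + 23 + 88 + ? → (2,4) = 202 − 184 = 18.
Using column 2: 23 + 38 + 83 + ? → (1,2) = 202 − 144 = 58.
Using column 4: 63 + 18 + 43 + ? → (4,4) = 202 − 124 = 78.
From row 1, 202 − (58 + 33 + 63) gives (1,1) = 48.
From row 4, 202 − (13 + 83 + 78) gives (4,3) = 28.
Using column 1: 48 + 73 + 13 + ? → (3,1) = 202 − 134 = 68.
Using column 3: 33 + 88 + 28 + ? → (3,3) = 202 − 149 = 53.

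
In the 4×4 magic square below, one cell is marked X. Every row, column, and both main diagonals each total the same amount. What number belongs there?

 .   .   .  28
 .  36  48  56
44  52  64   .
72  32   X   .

Anti-diagonal is complete and sums to 200; that is the magic constant.
Using row 2: 36 + 48 + 56 + ? → (2,1) = 200 − 140 = 60.
Row 3 must total 200; the given cells sum to 160, so (3,4) = 40.
The remaining cell in column 1 is (1,1) = 200 − 176 = 24.
Column 2 needs 200; the known cells sum to 120, so (1,2) = 80.
Column 4 must total 200; the given cells sum to 124, so (4,4) = 76.
Using row 1: 24 + 80 + 28 + ? → (1,3) = 200 − 132 = 68.
Row 4: 72 + 32 + 76 + ? = 200, so (4,3) = 20.

20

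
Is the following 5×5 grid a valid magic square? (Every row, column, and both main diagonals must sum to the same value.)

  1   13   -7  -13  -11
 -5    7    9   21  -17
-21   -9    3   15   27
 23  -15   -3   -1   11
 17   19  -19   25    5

Row 1: 1 + 13 + (-7) + (-13) + (-11) = -17.
Row 2: -5 + 7 + 9 + 21 + (-17) = 15.
Row 3: -21 + (-9) + 3 + 15 + 27 = 15.
Row 4: 23 + (-15) + (-3) + (-1) + 11 = 15.
Row 5: 17 + 19 + (-19) + 25 + 5 = 47.
Column 1: 1 + (-5) + (-21) + 23 + 17 = 15.
Column 2: 13 + 7 + (-9) + (-15) + 19 = 15.
Column 3: -7 + 9 + 3 + (-3) + (-19) = -17.
Column 4: -13 + 21 + 15 + (-1) + 25 = 47.
Column 5: -11 + (-17) + 27 + 11 + 5 = 15.
Main diagonal: 1 + 7 + 3 + (-1) + 5 = 15.
Anti-diagonal: -11 + 21 + 3 + (-15) + 17 = 15.

No — row 5 sums to 47 but column 2 sums to 15.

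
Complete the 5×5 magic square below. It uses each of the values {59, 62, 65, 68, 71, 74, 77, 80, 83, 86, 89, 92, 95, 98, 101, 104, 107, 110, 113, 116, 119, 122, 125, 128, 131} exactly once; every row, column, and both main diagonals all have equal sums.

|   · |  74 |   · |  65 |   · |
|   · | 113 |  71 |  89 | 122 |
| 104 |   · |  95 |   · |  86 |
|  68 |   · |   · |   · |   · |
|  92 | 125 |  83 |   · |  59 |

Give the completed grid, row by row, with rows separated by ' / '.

131 74 107 65 98 / 80 113 71 89 122 / 104 62 95 128 86 / 68 101 119 77 110 / 92 125 83 116 59

The 25 entries sum to 2375, so each line sums to 2375/5 = 475.
Row 2: 113 + 71 + 89 + 122 + ? = 475, so (2,1) = 80.
Row 5 must total 475; the given cells sum to 359, so (5,4) = 116.
From column 1, 475 − (80 + 104 + 68 + 92) gives (1,1) = 131.
Using main diagonal: 131 + 113 + 95 + 59 + ? → (4,4) = 475 − 398 = 77.
The remaining cell in column 4 is (3,4) = 475 − 347 = 128.
From row 3, 475 − (104 + 95 + 128 + 86) gives (3,2) = 62.
Using column 2: 74 + 113 + 62 + 125 + ? → (4,2) = 475 − 374 = 101.
Using anti-diagonal: 89 + 95 + 101 + 92 + ? → (1,5) = 475 − 377 = 98.
Row 1 must total 475; the given cells sum to 368, so (1,3) = 107.
Using column 3: 107 + 71 + 95 + 83 + ? → (4,3) = 475 − 356 = 119.
Column 5 needs 475; the known cells sum to 365, so (4,5) = 110.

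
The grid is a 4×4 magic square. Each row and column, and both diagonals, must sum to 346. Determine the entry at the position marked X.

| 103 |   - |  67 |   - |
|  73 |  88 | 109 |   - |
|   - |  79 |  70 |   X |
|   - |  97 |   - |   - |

From row 2, 346 − (73 + 88 + 109) gives (2,4) = 76.
Column 2 must total 346; the given cells sum to 264, so (1,2) = 82.
Column 3: 67 + 109 + 70 + ? = 346, so (4,3) = 100.
Main diagonal: 103 + 88 + 70 + ? = 346, so (4,4) = 85.
The remaining cell in row 1 is (1,4) = 346 − 252 = 94.
From row 4, 346 − (97 + 100 + 85) gives (4,1) = 64.
Column 1: 103 + 73 + 64 + ? = 346, so (3,1) = 106.
The remaining cell in column 4 is (3,4) = 346 − 255 = 91.

91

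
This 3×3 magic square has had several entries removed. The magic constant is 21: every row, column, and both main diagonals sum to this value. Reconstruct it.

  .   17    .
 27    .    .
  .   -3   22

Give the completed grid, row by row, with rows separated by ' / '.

-8 17 12 / 27 7 -13 / 2 -3 22

From row 3, 21 − (-3 + 22) gives (3,1) = 2.
Using column 1: 27 + 2 + ? → (1,1) = 21 − 29 = -8.
The remaining cell in column 2 is (2,2) = 21 − 14 = 7.
The remaining cell in anti-diagonal is (1,3) = 21 − 9 = 12.
The remaining cell in row 2 is (2,3) = 21 − 34 = -13.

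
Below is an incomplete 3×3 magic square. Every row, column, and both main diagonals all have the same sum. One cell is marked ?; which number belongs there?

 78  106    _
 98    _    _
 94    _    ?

Column 1 is complete and sums to 270; that is the magic constant.
Using row 1: 78 + 106 + ? → (1,3) = 270 − 184 = 86.
From anti-diagonal, 270 − (86 + 94) gives (2,2) = 90.
The remaining cell in row 2 is (2,3) = 270 − 188 = 82.
Column 2 must total 270; the given cells sum to 196, so (3,2) = 74.
Using column 3: 86 + 82 + ? → (3,3) = 270 − 168 = 102.

102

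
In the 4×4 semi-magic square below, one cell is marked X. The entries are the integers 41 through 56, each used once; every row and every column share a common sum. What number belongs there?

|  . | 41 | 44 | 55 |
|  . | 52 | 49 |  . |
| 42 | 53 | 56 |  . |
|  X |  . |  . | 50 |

51

The entries are 41 through 56, which sum to 776, so each line sums to 776/4 = 194.
Row 1 needs 194; the known cells sum to 140, so (1,1) = 54.
Using row 3: 42 + 53 + 56 + ? → (3,4) = 194 − 151 = 43.
From column 2, 194 − (41 + 52 + 53) gives (4,2) = 48.
Column 3 must total 194; the given cells sum to 149, so (4,3) = 45.
Column 4 must total 194; the given cells sum to 148, so (2,4) = 46.
Using row 2: 52 + 49 + 46 + ? → (2,1) = 194 − 147 = 47.
Using row 4: 48 + 45 + 50 + ? → (4,1) = 194 − 143 = 51.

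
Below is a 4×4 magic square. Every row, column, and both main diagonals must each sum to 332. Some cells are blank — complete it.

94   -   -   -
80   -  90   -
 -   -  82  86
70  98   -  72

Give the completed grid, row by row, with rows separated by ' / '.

The remaining cell in row 4 is (4,3) = 332 − 240 = 92.
Column 1 needs 332; the known cells sum to 244, so (3,1) = 88.
From column 3, 332 − (90 + 82 + 92) gives (1,3) = 68.
Main diagonal needs 332; the known cells sum to 248, so (2,2) = 84.
From row 2, 332 − (80 + 84 + 90) gives (2,4) = 78.
Row 3 needs 332; the known cells sum to 256, so (3,2) = 76.
Column 2 needs 332; the known cells sum to 258, so (1,2) = 74.
The remaining cell in column 4 is (1,4) = 332 − 236 = 96.

94 74 68 96 / 80 84 90 78 / 88 76 82 86 / 70 98 92 72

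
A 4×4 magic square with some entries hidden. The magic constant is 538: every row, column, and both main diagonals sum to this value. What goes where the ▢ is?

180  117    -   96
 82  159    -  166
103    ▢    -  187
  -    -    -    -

138

The remaining cell in row 1 is (1,3) = 538 − 393 = 145.
The remaining cell in row 2 is (2,3) = 538 − 407 = 131.
Column 1 needs 538; the known cells sum to 365, so (4,1) = 173.
Column 4 must total 538; the given cells sum to 449, so (4,4) = 89.
From main diagonal, 538 − (180 + 159 + 89) gives (3,3) = 110.
From anti-diagonal, 538 − (96 + 131 + 173) gives (3,2) = 138.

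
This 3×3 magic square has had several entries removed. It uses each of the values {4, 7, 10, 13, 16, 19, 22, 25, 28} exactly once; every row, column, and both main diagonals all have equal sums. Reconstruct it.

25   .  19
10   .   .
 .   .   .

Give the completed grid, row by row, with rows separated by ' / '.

The 9 entries sum to 144, so each line sums to 144/3 = 48.
From row 1, 48 − (25 + 19) gives (1,2) = 4.
From column 1, 48 − (25 + 10) gives (3,1) = 13.
Anti-diagonal needs 48; the known cells sum to 32, so (2,2) = 16.
The remaining cell in row 2 is (2,3) = 48 − 26 = 22.
The remaining cell in column 2 is (3,2) = 48 − 20 = 28.
Column 3: 19 + 22 + ? = 48, so (3,3) = 7.

25 4 19 / 10 16 22 / 13 28 7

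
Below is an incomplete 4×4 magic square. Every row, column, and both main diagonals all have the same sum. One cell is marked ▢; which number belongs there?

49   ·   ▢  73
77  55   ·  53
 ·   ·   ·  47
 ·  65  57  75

Column 4 is complete and sums to 248; that is the magic constant.
Row 2: 77 + 55 + 53 + ? = 248, so (2,3) = 63.
From row 4, 248 − (65 + 57 + 75) gives (4,1) = 51.
The remaining cell in column 1 is (3,1) = 248 − 177 = 71.
From main diagonal, 248 − (49 + 55 + 75) gives (3,3) = 69.
The remaining cell in anti-diagonal is (3,2) = 248 − 187 = 61.
Using column 2: 55 + 61 + 65 + ? → (1,2) = 248 − 181 = 67.
The remaining cell in column 3 is (1,3) = 248 − 189 = 59.

59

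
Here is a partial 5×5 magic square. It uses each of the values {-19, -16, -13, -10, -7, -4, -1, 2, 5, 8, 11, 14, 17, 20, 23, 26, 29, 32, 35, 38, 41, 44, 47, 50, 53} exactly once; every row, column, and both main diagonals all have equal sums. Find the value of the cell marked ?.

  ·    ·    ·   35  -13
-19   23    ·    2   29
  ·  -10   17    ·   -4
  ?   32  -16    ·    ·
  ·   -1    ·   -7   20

5

The 25 entries sum to 425, so each line sums to 425/5 = 85.
Row 2: -19 + 23 + 2 + 29 + ? = 85, so (2,3) = 50.
Column 2 needs 85; the known cells sum to 44, so (1,2) = 41.
Column 5 must total 85; the given cells sum to 32, so (4,5) = 53.
Anti-diagonal needs 85; the known cells sum to 38, so (5,1) = 47.
Using row 5: 47 + (-1) + (-7) + 20 + ? → (5,3) = 85 − 59 = 26.
Column 3 must total 85; the given cells sum to 77, so (1,3) = 8.
From row 1, 85 − (41 + 8 + 35 + (-13)) gives (1,1) = 14.
From main diagonal, 85 − (14 + 23 + 17 + 20) gives (4,4) = 11.
Row 4: 32 + (-16) + 11 + 53 + ? = 85, so (4,1) = 5.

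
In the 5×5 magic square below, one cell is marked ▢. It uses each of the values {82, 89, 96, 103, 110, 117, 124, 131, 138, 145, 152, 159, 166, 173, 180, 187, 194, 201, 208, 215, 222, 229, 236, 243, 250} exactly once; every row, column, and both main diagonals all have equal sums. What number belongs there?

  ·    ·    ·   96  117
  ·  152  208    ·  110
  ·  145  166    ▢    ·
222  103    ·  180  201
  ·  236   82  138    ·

The 25 entries sum to 4150, so each line sums to 4150/5 = 830.
Row 4: 222 + 103 + 180 + 201 + ? = 830, so (4,3) = 124.
Using column 2: 152 + 145 + 103 + 236 + ? → (1,2) = 830 − 636 = 194.
From column 3, 830 − (208 + 166 + 124 + 82) gives (1,3) = 250.
Row 1 must total 830; the given cells sum to 657, so (1,1) = 173.
Main diagonal: 173 + 152 + 166 + 180 + ? = 830, so (5,5) = 159.
The remaining cell in row 5 is (5,1) = 830 − 615 = 215.
Column 5 needs 830; the known cells sum to 587, so (3,5) = 243.
Anti-diagonal must total 830; the given cells sum to 601, so (2,4) = 229.
The remaining cell in row 2 is (2,1) = 830 − 699 = 131.
From column 1, 830 − (173 + 131 + 222 + 215) gives (3,1) = 89.
Using column 4: 96 + 229 + 180 + 138 + ? → (3,4) = 830 − 643 = 187.

187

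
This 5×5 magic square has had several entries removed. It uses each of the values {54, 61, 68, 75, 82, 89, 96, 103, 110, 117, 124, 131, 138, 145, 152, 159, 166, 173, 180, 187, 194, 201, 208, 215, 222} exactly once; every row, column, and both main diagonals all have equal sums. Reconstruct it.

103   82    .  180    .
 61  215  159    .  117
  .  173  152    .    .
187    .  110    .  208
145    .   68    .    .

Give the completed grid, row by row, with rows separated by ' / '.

The 25 entries sum to 3450, so each line sums to 3450/5 = 690.
Row 2: 61 + 215 + 159 + 117 + ? = 690, so (2,4) = 138.
Using column 1: 103 + 61 + 187 + 145 + ? → (3,1) = 690 − 496 = 194.
From column 3, 690 − (159 + 152 + 110 + 68) gives (1,3) = 201.
Row 1 needs 690; the known cells sum to 566, so (1,5) = 124.
From anti-diagonal, 690 − (124 + 138 + 152 + 145) gives (4,2) = 131.
Using row 4: 187 + 131 + 110 + 208 + ? → (4,4) = 690 − 636 = 54.
Column 2 needs 690; the known cells sum to 601, so (5,2) = 89.
Main diagonal must total 690; the given cells sum to 524, so (5,5) = 166.
From row 5, 690 − (145 + 89 + 68 + 166) gives (5,4) = 222.
Column 4 must total 690; the given cells sum to 594, so (3,4) = 96.
Column 5 needs 690; the known cells sum to 615, so (3,5) = 75.

103 82 201 180 124 / 61 215 159 138 117 / 194 173 152 96 75 / 187 131 110 54 208 / 145 89 68 222 166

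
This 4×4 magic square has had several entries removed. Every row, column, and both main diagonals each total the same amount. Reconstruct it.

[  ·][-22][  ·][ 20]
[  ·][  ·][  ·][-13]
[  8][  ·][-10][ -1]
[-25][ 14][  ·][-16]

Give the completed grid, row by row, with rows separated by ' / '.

11 -22 -19 20 / -4 5 2 -13 / 8 -7 -10 -1 / -25 14 17 -16

Column 4 is already complete: 20 + -13 + -1 + -16 = -10, so that is the magic constant.
Using row 3: 8 + (-10) + (-1) + ? → (3,2) = -10 − (-3) = -7.
Row 4 must total -10; the given cells sum to -27, so (4,3) = 17.
From column 2, -10 − (-22 + (-7) + 14) gives (2,2) = 5.
Main diagonal must total -10; the given cells sum to -21, so (1,1) = 11.
From anti-diagonal, -10 − (20 + (-7) + (-25)) gives (2,3) = 2.
Row 1 needs -10; the known cells sum to 9, so (1,3) = -19.
Row 2 must total -10; the given cells sum to -6, so (2,1) = -4.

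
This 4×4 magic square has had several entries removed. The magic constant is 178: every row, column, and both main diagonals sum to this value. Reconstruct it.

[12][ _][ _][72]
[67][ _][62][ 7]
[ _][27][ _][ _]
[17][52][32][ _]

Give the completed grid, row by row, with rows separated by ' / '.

Using row 2: 67 + 62 + 7 + ? → (2,2) = 178 − 136 = 42.
Row 4 must total 178; the given cells sum to 101, so (4,4) = 77.
Column 1 must total 178; the given cells sum to 96, so (3,1) = 82.
Using column 2: 42 + 27 + 52 + ? → (1,2) = 178 − 121 = 57.
Column 4 must total 178; the given cells sum to 156, so (3,4) = 22.
Using main diagonal: 12 + 42 + 77 + ? → (3,3) = 178 − 131 = 47.
Row 1: 12 + 57 + 72 + ? = 178, so (1,3) = 37.

12 57 37 72 / 67 42 62 7 / 82 27 47 22 / 17 52 32 77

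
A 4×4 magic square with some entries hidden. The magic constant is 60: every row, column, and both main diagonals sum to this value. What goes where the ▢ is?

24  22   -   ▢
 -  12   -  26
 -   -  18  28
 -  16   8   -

Column 2 needs 60; the known cells sum to 50, so (3,2) = 10.
Using main diagonal: 24 + 12 + 18 + ? → (4,4) = 60 − 54 = 6.
From row 3, 60 − (10 + 18 + 28) gives (3,1) = 4.
The remaining cell in row 4 is (4,1) = 60 − 30 = 30.
The remaining cell in column 1 is (2,1) = 60 − 58 = 2.
The remaining cell in column 4 is (1,4) = 60 − 60 = 0.

0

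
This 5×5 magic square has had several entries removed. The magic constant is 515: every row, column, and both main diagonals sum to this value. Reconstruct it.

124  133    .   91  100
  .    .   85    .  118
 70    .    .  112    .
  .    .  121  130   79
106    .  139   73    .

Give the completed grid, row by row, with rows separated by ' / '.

124 133 67 91 100 / 127 76 85 109 118 / 70 94 103 112 136 / 88 97 121 130 79 / 106 115 139 73 82

Row 1 must total 515; the given cells sum to 448, so (1,3) = 67.
Using column 3: 67 + 85 + 121 + 139 + ? → (3,3) = 515 − 412 = 103.
Using column 4: 91 + 112 + 130 + 73 + ? → (2,4) = 515 − 406 = 109.
Anti-diagonal: 100 + 109 + 103 + 106 + ? = 515, so (4,2) = 97.
The remaining cell in row 4 is (4,1) = 515 − 427 = 88.
From column 1, 515 − (124 + 70 + 88 + 106) gives (2,1) = 127.
Row 2 needs 515; the known cells sum to 439, so (2,2) = 76.
Using main diagonal: 124 + 76 + 103 + 130 + ? → (5,5) = 515 − 433 = 82.
From row 5, 515 − (106 + 139 + 73 + 82) gives (5,2) = 115.
Column 2 needs 515; the known cells sum to 421, so (3,2) = 94.
Column 5: 100 + 118 + 79 + 82 + ? = 515, so (3,5) = 136.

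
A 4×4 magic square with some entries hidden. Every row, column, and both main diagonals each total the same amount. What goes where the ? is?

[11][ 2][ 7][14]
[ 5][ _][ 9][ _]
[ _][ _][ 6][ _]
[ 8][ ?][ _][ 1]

13

Row 1 is complete and sums to 34; that is the magic constant.
Column 1 needs 34; the known cells sum to 24, so (3,1) = 10.
Using column 3: 7 + 9 + 6 + ? → (4,3) = 34 − 22 = 12.
Using main diagonal: 11 + 6 + 1 + ? → (2,2) = 34 − 18 = 16.
Using anti-diagonal: 14 + 9 + 8 + ? → (3,2) = 34 − 31 = 3.
Row 2: 5 + 16 + 9 + ? = 34, so (2,4) = 4.
Row 3: 10 + 3 + 6 + ? = 34, so (3,4) = 15.
Row 4: 8 + 12 + 1 + ? = 34, so (4,2) = 13.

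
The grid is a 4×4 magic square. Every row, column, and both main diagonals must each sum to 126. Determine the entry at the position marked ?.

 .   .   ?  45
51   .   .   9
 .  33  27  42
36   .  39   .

48

Using row 3: 33 + 27 + 42 + ? → (3,1) = 126 − 102 = 24.
Using column 1: 51 + 24 + 36 + ? → (1,1) = 126 − 111 = 15.
Using column 4: 45 + 9 + 42 + ? → (4,4) = 126 − 96 = 30.
From main diagonal, 126 − (15 + 27 + 30) gives (2,2) = 54.
From anti-diagonal, 126 − (45 + 33 + 36) gives (2,3) = 12.
Row 4 needs 126; the known cells sum to 105, so (4,2) = 21.
Using column 2: 54 + 33 + 21 + ? → (1,2) = 126 − 108 = 18.
Using column 3: 12 + 27 + 39 + ? → (1,3) = 126 − 78 = 48.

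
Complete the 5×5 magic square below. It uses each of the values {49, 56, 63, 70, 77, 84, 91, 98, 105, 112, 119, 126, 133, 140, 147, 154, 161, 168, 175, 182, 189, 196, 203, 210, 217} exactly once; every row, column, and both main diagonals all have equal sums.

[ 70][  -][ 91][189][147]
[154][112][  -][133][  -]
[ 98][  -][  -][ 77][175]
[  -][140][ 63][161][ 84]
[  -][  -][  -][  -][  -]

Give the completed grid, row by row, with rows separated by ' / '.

The 25 entries sum to 3325, so each line sums to 3325/5 = 665.
The remaining cell in row 1 is (1,2) = 665 − 497 = 168.
Using row 4: 140 + 63 + 161 + 84 + ? → (4,1) = 665 − 448 = 217.
Column 1 needs 665; the known cells sum to 539, so (5,1) = 126.
The remaining cell in column 4 is (5,4) = 665 − 560 = 105.
From anti-diagonal, 665 − (147 + 133 + 140 + 126) gives (3,3) = 119.
From row 3, 665 − (98 + 119 + 77 + 175) gives (3,2) = 196.
Column 2 needs 665; the known cells sum to 616, so (5,2) = 49.
Main diagonal: 70 + 112 + 119 + 161 + ? = 665, so (5,5) = 203.
The remaining cell in row 5 is (5,3) = 665 − 483 = 182.
Column 3: 91 + 119 + 63 + 182 + ? = 665, so (2,3) = 210.
From column 5, 665 − (147 + 175 + 84 + 203) gives (2,5) = 56.

70 168 91 189 147 / 154 112 210 133 56 / 98 196 119 77 175 / 217 140 63 161 84 / 126 49 182 105 203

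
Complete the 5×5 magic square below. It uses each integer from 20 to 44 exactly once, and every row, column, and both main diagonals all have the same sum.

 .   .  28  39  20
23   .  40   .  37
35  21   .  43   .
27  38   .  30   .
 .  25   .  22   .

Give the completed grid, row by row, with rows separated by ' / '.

31 42 28 39 20 / 23 34 40 26 37 / 35 21 32 43 29 / 27 38 24 30 41 / 44 25 36 22 33

The entries are 20 through 44, which sum to 800, so each line sums to 800/5 = 160.
Using column 4: 39 + 43 + 30 + 22 + ? → (2,4) = 160 − 134 = 26.
Row 2 needs 160; the known cells sum to 126, so (2,2) = 34.
Column 2 must total 160; the given cells sum to 118, so (1,2) = 42.
From row 1, 160 − (42 + 28 + 39 + 20) gives (1,1) = 31.
From column 1, 160 − (31 + 23 + 35 + 27) gives (5,1) = 44.
The remaining cell in anti-diagonal is (3,3) = 160 − 128 = 32.
The remaining cell in row 3 is (3,5) = 160 − 131 = 29.
From main diagonal, 160 − (31 + 34 + 32 + 30) gives (5,5) = 33.
The remaining cell in row 5 is (5,3) = 160 − 124 = 36.
The remaining cell in column 3 is (4,3) = 160 − 136 = 24.
Column 5 needs 160; the known cells sum to 119, so (4,5) = 41.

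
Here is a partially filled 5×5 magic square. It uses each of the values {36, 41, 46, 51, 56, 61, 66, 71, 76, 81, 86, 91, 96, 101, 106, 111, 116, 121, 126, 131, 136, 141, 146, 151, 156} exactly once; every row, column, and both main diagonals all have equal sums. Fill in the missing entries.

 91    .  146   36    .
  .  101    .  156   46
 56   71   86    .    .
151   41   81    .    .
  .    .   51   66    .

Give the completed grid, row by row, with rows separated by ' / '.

The 25 entries sum to 2400, so each line sums to 2400/5 = 480.
Column 3 needs 480; the known cells sum to 364, so (2,3) = 116.
The remaining cell in row 2 is (2,1) = 480 − 419 = 61.
From column 1, 480 − (91 + 61 + 56 + 151) gives (5,1) = 121.
Using anti-diagonal: 156 + 86 + 41 + 121 + ? → (1,5) = 480 − 404 = 76.
Row 1: 91 + 146 + 36 + 76 + ? = 480, so (1,2) = 131.
Column 2: 131 + 101 + 71 + 41 + ? = 480, so (5,2) = 136.
The remaining cell in row 5 is (5,5) = 480 − 374 = 106.
Using main diagonal: 91 + 101 + 86 + 106 + ? → (4,4) = 480 − 384 = 96.
From row 4, 480 − (151 + 41 + 81 + 96) gives (4,5) = 111.
Column 4 needs 480; the known cells sum to 354, so (3,4) = 126.
From column 5, 480 − (76 + 46 + 111 + 106) gives (3,5) = 141.

91 131 146 36 76 / 61 101 116 156 46 / 56 71 86 126 141 / 151 41 81 96 111 / 121 136 51 66 106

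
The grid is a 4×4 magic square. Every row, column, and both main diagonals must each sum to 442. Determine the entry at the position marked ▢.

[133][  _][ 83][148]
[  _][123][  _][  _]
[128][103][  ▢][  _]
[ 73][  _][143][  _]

Row 1: 133 + 83 + 148 + ? = 442, so (1,2) = 78.
Column 1 needs 442; the known cells sum to 334, so (2,1) = 108.
Column 2 must total 442; the given cells sum to 304, so (4,2) = 138.
From anti-diagonal, 442 − (148 + 103 + 73) gives (2,3) = 118.
The remaining cell in row 2 is (2,4) = 442 − 349 = 93.
Row 4 must total 442; the given cells sum to 354, so (4,4) = 88.
Column 3 needs 442; the known cells sum to 344, so (3,3) = 98.

98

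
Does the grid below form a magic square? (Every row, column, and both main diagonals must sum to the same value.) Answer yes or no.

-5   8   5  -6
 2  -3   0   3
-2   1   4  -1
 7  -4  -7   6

Row 1: -5 + 8 + 5 + (-6) = 2.
Row 2: 2 + (-3) + 0 + 3 = 2.
Row 3: -2 + 1 + 4 + (-1) = 2.
Row 4: 7 + (-4) + (-7) + 6 = 2.
Column 1: -5 + 2 + (-2) + 7 = 2.
Column 2: 8 + (-3) + 1 + (-4) = 2.
Column 3: 5 + 0 + 4 + (-7) = 2.
Column 4: -6 + 3 + (-1) + 6 = 2.
Main diagonal: -5 + (-3) + 4 + 6 = 2.
Anti-diagonal: -6 + 0 + 1 + 7 = 2.
All lines sum to 2.

Yes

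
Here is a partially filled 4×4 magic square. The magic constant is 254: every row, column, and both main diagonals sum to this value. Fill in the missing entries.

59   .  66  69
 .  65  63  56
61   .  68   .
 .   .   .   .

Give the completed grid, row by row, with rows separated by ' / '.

59 60 66 69 / 70 65 63 56 / 61 58 68 67 / 64 71 57 62

Row 1 must total 254; the given cells sum to 194, so (1,2) = 60.
Using row 2: 65 + 63 + 56 + ? → (2,1) = 254 − 184 = 70.
From column 1, 254 − (59 + 70 + 61) gives (4,1) = 64.
Column 3 needs 254; the known cells sum to 197, so (4,3) = 57.
From main diagonal, 254 − (59 + 65 + 68) gives (4,4) = 62.
Anti-diagonal must total 254; the given cells sum to 196, so (3,2) = 58.
Row 3 must total 254; the given cells sum to 187, so (3,4) = 67.
From row 4, 254 − (64 + 57 + 62) gives (4,2) = 71.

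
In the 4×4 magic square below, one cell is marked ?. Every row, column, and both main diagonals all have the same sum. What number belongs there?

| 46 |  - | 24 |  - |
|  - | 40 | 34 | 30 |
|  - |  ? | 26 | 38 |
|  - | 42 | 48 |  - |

Column 3 is complete and sums to 132; that is the magic constant.
From row 2, 132 − (40 + 34 + 30) gives (2,1) = 28.
Main diagonal needs 132; the known cells sum to 112, so (4,4) = 20.
Using row 4: 42 + 48 + 20 + ? → (4,1) = 132 − 110 = 22.
Column 1 needs 132; the known cells sum to 96, so (3,1) = 36.
Column 4: 30 + 38 + 20 + ? = 132, so (1,4) = 44.
Anti-diagonal must total 132; the given cells sum to 100, so (3,2) = 32.

32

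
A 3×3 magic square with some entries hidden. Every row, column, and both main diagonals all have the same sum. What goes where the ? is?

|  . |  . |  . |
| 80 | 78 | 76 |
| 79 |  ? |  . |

74

Row 2 is complete and sums to 234; that is the magic constant.
Column 1: 80 + 79 + ? = 234, so (1,1) = 75.
Main diagonal must total 234; the given cells sum to 153, so (3,3) = 81.
From anti-diagonal, 234 − (78 + 79) gives (1,3) = 77.
Row 1 needs 234; the known cells sum to 152, so (1,2) = 82.
Row 3 must total 234; the given cells sum to 160, so (3,2) = 74.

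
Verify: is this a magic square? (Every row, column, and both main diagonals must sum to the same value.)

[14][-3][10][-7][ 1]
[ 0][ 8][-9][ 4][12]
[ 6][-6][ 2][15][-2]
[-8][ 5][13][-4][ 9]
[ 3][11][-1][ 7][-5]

Yes

Row 1: 14 + (-3) + 10 + (-7) + 1 = 15.
Row 2: 0 + 8 + (-9) + 4 + 12 = 15.
Row 3: 6 + (-6) + 2 + 15 + (-2) = 15.
Row 4: -8 + 5 + 13 + (-4) + 9 = 15.
Row 5: 3 + 11 + (-1) + 7 + (-5) = 15.
Column 1: 14 + 0 + 6 + (-8) + 3 = 15.
Column 2: -3 + 8 + (-6) + 5 + 11 = 15.
Column 3: 10 + (-9) + 2 + 13 + (-1) = 15.
Column 4: -7 + 4 + 15 + (-4) + 7 = 15.
Column 5: 1 + 12 + (-2) + 9 + (-5) = 15.
Main diagonal: 14 + 8 + 2 + (-4) + (-5) = 15.
Anti-diagonal: 1 + 4 + 2 + 5 + 3 = 15.
All lines sum to 15.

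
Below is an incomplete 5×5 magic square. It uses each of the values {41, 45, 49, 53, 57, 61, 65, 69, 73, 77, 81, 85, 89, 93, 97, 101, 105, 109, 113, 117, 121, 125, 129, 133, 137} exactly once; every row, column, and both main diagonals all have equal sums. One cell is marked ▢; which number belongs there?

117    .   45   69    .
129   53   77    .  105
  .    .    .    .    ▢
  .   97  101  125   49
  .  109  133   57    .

The 25 entries sum to 2225, so each line sums to 2225/5 = 445.
Row 2: 129 + 53 + 77 + 105 + ? = 445, so (2,4) = 81.
Row 4 needs 445; the known cells sum to 372, so (4,1) = 73.
Using column 3: 45 + 77 + 101 + 133 + ? → (3,3) = 445 − 356 = 89.
The remaining cell in column 4 is (3,4) = 445 − 332 = 113.
From main diagonal, 445 − (117 + 53 + 89 + 125) gives (5,5) = 61.
The remaining cell in row 5 is (5,1) = 445 − 360 = 85.
The remaining cell in column 1 is (3,1) = 445 − 404 = 41.
The remaining cell in anti-diagonal is (1,5) = 445 − 352 = 93.
The remaining cell in row 1 is (1,2) = 445 − 324 = 121.
The remaining cell in column 2 is (3,2) = 445 − 380 = 65.
Using column 5: 93 + 105 + 49 + 61 + ? → (3,5) = 445 − 308 = 137.

137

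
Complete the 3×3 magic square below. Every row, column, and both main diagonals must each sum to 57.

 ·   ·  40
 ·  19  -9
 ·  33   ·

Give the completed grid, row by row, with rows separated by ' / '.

Row 2: 19 + (-9) + ? = 57, so (2,1) = 47.
The remaining cell in column 2 is (1,2) = 57 − 52 = 5.
Column 3: 40 + (-9) + ? = 57, so (3,3) = 26.
Main diagonal must total 57; the given cells sum to 45, so (1,1) = 12.
Anti-diagonal must total 57; the given cells sum to 59, so (3,1) = -2.

12 5 40 / 47 19 -9 / -2 33 26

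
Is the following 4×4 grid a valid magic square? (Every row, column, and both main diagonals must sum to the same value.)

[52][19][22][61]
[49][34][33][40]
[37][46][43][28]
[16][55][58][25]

No — anti-diagonal sums to 156 but row 4 sums to 154.

Row 1: 52 + 19 + 22 + 61 = 154.
Row 2: 49 + 34 + 33 + 40 = 156.
Row 3: 37 + 46 + 43 + 28 = 154.
Row 4: 16 + 55 + 58 + 25 = 154.
Column 1: 52 + 49 + 37 + 16 = 154.
Column 2: 19 + 34 + 46 + 55 = 154.
Column 3: 22 + 33 + 43 + 58 = 156.
Column 4: 61 + 40 + 28 + 25 = 154.
Main diagonal: 52 + 34 + 43 + 25 = 154.
Anti-diagonal: 61 + 33 + 46 + 16 = 156.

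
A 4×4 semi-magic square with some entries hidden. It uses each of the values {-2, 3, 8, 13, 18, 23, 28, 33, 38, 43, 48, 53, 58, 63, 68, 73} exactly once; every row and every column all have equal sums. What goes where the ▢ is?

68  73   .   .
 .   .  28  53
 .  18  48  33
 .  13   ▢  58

63

The 16 entries sum to 568, so each line sums to 568/4 = 142.
The remaining cell in row 3 is (3,1) = 142 − 99 = 43.
Using column 2: 73 + 18 + 13 + ? → (2,2) = 142 − 104 = 38.
Using column 4: 53 + 33 + 58 + ? → (1,4) = 142 − 144 = -2.
Row 1 must total 142; the given cells sum to 139, so (1,3) = 3.
Row 2: 38 + 28 + 53 + ? = 142, so (2,1) = 23.
Column 1: 68 + 23 + 43 + ? = 142, so (4,1) = 8.
From column 3, 142 − (3 + 28 + 48) gives (4,3) = 63.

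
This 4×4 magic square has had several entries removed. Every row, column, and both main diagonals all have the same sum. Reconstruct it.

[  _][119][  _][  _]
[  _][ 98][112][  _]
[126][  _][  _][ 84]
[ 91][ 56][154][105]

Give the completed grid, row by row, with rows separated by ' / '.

Row 4 is already complete: 91 + 56 + 154 + 105 = 406, so that is the magic constant.
Column 2 needs 406; the known cells sum to 273, so (3,2) = 133.
Anti-diagonal must total 406; the given cells sum to 336, so (1,4) = 70.
Row 3 must total 406; the given cells sum to 343, so (3,3) = 63.
Column 3: 112 + 63 + 154 + ? = 406, so (1,3) = 77.
Column 4: 70 + 84 + 105 + ? = 406, so (2,4) = 147.
Using main diagonal: 98 + 63 + 105 + ? → (1,1) = 406 − 266 = 140.
From row 2, 406 − (98 + 112 + 147) gives (2,1) = 49.

140 119 77 70 / 49 98 112 147 / 126 133 63 84 / 91 56 154 105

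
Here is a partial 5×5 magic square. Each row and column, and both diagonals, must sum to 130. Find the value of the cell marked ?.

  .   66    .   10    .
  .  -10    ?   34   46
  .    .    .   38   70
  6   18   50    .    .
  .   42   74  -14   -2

Row 5 must total 130; the given cells sum to 100, so (5,1) = 30.
Column 2 must total 130; the given cells sum to 116, so (3,2) = 14.
The remaining cell in column 4 is (4,4) = 130 − 68 = 62.
The remaining cell in row 4 is (4,5) = 130 − 136 = -6.
From column 5, 130 − (46 + 70 + (-6) + (-2)) gives (1,5) = 22.
Anti-diagonal must total 130; the given cells sum to 104, so (3,3) = 26.
Using row 3: 14 + 26 + 38 + 70 + ? → (3,1) = 130 − 148 = -18.
Using main diagonal: -10 + 26 + 62 + (-2) + ? → (1,1) = 130 − 76 = 54.
Using row 1: 54 + 66 + 10 + 22 + ? → (1,3) = 130 − 152 = -22.
Column 1: 54 + (-18) + 6 + 30 + ? = 130, so (2,1) = 58.
From column 3, 130 − (-22 + 26 + 50 + 74) gives (2,3) = 2.

2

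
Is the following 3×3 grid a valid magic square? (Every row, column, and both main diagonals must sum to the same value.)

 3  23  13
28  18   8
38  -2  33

No — column 2 sums to 39 but main diagonal sums to 54.

Row 1: 3 + 23 + 13 = 39.
Row 2: 28 + 18 + 8 = 54.
Row 3: 38 + (-2) + 33 = 69.
Column 1: 3 + 28 + 38 = 69.
Column 2: 23 + 18 + (-2) = 39.
Column 3: 13 + 8 + 33 = 54.
Main diagonal: 3 + 18 + 33 = 54.
Anti-diagonal: 13 + 18 + 38 = 69.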